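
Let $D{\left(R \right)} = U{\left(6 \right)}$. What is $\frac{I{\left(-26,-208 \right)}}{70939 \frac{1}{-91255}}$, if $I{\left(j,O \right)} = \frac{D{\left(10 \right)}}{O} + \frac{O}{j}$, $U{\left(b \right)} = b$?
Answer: $- \frac{75650395}{7377656} \approx -10.254$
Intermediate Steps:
$D{\left(R \right)} = 6$
$I{\left(j,O \right)} = \frac{6}{O} + \frac{O}{j}$
$\frac{I{\left(-26,-208 \right)}}{70939 \frac{1}{-91255}} = \frac{\frac{6}{-208} - \frac{208}{-26}}{70939 \frac{1}{-91255}} = \frac{6 \left(- \frac{1}{208}\right) - -8}{70939 \left(- \frac{1}{91255}\right)} = \frac{- \frac{3}{104} + 8}{- \frac{70939}{91255}} = \frac{829}{104} \left(- \frac{91255}{70939}\right) = - \frac{75650395}{7377656}$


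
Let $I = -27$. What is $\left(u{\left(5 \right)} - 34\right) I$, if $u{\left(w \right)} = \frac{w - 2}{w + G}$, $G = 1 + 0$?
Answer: $\frac{1809}{2} \approx 904.5$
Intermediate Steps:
$G = 1$
$u{\left(w \right)} = \frac{-2 + w}{1 + w}$ ($u{\left(w \right)} = \frac{w - 2}{w + 1} = \frac{-2 + w}{1 + w}$)
$\left(u{\left(5 \right)} - 34\right) I = \left(\frac{-2 + 5}{1 + 5} - 34\right) \left(-27\right) = \left(\frac{1}{6} \cdot 3 - 34\right) \left(-27\right) = \left(\frac{1}{2} - 34\right) \left(-27\right) = \left(- \frac{67}{2}\right) \left(-27\right) = \frac{1809}{2}$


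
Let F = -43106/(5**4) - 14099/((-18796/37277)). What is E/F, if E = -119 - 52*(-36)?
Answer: 20593367500/327670043999 ≈ 0.062848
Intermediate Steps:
F = 327670043999/11747500 (F = -43106/625 - 14099/((-18796*1/37277)) = -43106*1/625 - 14099/(-18796/37277) = -43106/625 - 14099*(-37277/18796) = -43106/625 + 525568423/18796 = 327670043999/11747500 ≈ 27893.)
E = 1753 (E = -119 + 1872 = 1753)
E/F = 1753/(327670043999/11747500) = 1753*(11747500/327670043999) = 20593367500/327670043999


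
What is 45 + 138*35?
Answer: 4875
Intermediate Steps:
45 + 138*35 = 45 + 4830 = 4875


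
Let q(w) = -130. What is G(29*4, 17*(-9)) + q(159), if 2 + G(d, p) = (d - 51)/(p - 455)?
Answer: -80321/608 ≈ -132.11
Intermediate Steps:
G(d, p) = -2 + (-51 + d)/(-455 + p) (G(d, p) = -2 + (d - 51)/(p - 455) = -2 + (-51 + d)/(-455 + p))
G(29*4, 17*(-9)) + q(159) = (859 + 29*4 - 34*(-9))/(-455 + 17*(-9)) - 130 = (859 + 116 - 2*(-153))/(-455 - 153) - 130 = (859 + 116 + 306)/(-608) - 130 = -1/608*1281 - 130 = -1281/608 - 130 = -80321/608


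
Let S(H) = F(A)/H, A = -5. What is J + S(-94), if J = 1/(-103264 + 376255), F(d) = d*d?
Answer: -6824681/25661154 ≈ -0.26595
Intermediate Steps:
F(d) = d**2
S(H) = 25/H (S(H) = (-5)**2/H = 25/H)
J = 1/272991 ≈ 3.6631e-6
J + S(-94) = 1/272991 + 25/(-94) = 1/272991 + 25*(-1/94) = 1/272991 - 25/94 = -6824681/25661154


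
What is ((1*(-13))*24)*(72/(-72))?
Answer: 312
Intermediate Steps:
((1*(-13))*24)*(72/(-72)) = (-13*24)*(72*(-1/72)) = -312*(-1) = 312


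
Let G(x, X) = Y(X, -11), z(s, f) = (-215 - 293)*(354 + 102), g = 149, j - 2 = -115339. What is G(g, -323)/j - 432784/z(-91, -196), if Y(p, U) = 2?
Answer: 3119721557/1669849086 ≈ 1.8683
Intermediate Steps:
j = -115337 (j = 2 - 115339 = -115337)
z(s, f) = -231648 (z(s, f) = -508*456 = -231648)
G(x, X) = 2
G(g, -323)/j - 432784/z(-91, -196) = 2/(-115337) - 432784/(-231648) = 2*(-1/115337) - 432784*(-1/231648) = -2/115337 + 27049/14478 = 3119721557/1669849086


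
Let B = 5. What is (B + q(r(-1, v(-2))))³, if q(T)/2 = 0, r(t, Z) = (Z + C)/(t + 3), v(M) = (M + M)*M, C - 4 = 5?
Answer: 125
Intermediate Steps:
C = 9 (C = 4 + 5 = 9)
v(M) = 2*M² (v(M) = (2*M)*M = 2*M²)
r(t, Z) = (9 + Z)/(3 + t) (r(t, Z) = (Z + 9)/(t + 3) = (9 + Z)/(3 + t))
q(T) = 0 (q(T) = 2*0 = 0)
(B + q(r(-1, v(-2))))³ = (5 + 0)³ = 5³ = 125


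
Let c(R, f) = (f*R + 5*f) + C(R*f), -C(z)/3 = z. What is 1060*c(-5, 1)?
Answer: 15900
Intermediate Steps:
C(z) = -3*z
c(R, f) = 5*f - 2*R*f (c(R, f) = (f*R + 5*f) - 3*R*f = (R*f + 5*f) - 3*R*f = (5*f + R*f) - 3*R*f = 5*f - 2*R*f)
1060*c(-5, 1) = 1060*(1*(5 - 2*(-5))) = 1060*(1*(5 + 10)) = 1060*(1*15) = 1060*15 = 15900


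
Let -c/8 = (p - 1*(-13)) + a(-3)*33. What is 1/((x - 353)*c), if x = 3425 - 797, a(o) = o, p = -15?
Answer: 1/1838200 ≈ 5.4401e-7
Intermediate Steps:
x = 2628
c = 808 (c = -8*((-15 - 1*(-13)) - 3*33) = -8*((-15 + 13) - 99) = -8*(-2 - 99) = -8*(-101) = 808)
1/((x - 353)*c) = 1/((2628 - 353)*808) = (1/808)/2275 = (1/2275)*(1/808) = 1/1838200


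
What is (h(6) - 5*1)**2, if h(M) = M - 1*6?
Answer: 25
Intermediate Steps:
h(M) = -6 + M (h(M) = M - 6 = -6 + M)
(h(6) - 5*1)**2 = ((-6 + 6) - 5*1)**2 = (0 - 5)**2 = (-5)**2 = 25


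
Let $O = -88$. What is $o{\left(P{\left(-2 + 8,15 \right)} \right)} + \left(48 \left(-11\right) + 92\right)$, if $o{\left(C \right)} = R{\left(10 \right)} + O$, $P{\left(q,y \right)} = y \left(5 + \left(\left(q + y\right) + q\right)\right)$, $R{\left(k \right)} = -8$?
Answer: $-532$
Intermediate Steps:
$P{\left(q,y \right)} = y \left(5 + y + 2 q\right)$ ($P{\left(q,y \right)} = y \left(5 + \left(y + 2 q\right)\right) = y \left(5 + y + 2 q\right)$)
$o{\left(C \right)} = -96$ ($o{\left(C \right)} = -8 - 88 = -96$)
$o{\left(P{\left(-2 + 8,15 \right)} \right)} + \left(48 \left(-11\right) + 92\right) = -96 + \left(48 \left(-11\right) + 92\right) = -96 + \left(-528 + 92\right) = -96 - 436 = -532$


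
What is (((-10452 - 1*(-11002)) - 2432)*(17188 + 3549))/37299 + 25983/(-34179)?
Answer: -444958045001/424947507 ≈ -1047.1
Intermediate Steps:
(((-10452 - 1*(-11002)) - 2432)*(17188 + 3549))/37299 + 25983/(-34179) = (((-10452 + 11002) - 2432)*20737)*(1/37299) + 25983*(-1/34179) = ((550 - 2432)*20737)*(1/37299) - 8661/11393 = -1882*20737*(1/37299) - 8661/11393 = -39027034*1/37299 - 8661/11393 = -39027034/37299 - 8661/11393 = -444958045001/424947507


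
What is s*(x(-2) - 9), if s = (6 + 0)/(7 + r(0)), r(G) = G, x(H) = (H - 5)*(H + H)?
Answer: 114/7 ≈ 16.286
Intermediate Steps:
x(H) = 2*H*(-5 + H) (x(H) = (-5 + H)*(2*H) = 2*H*(-5 + H))
s = 6/7 (s = (6 + 0)/(7 + 0) = 6/7 ≈ 0.85714)
s*(x(-2) - 9) = 6*(2*(-2)*(-5 - 2) - 9)/7 = 6*(2*(-2)*(-7) - 9)/7 = 6*(28 - 9)/7 = (6/7)*19 = 114/7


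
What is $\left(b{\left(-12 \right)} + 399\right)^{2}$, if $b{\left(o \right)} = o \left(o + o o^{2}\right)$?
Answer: $452795841$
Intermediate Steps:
$b{\left(o \right)} = o \left(o + o^{3}\right)$
$\left(b{\left(-12 \right)} + 399\right)^{2} = \left(\left(\left(-12\right)^{2} + \left(-12\right)^{4}\right) + 399\right)^{2} = \left(\left(144 + 20736\right) + 399\right)^{2} = \left(20880 + 399\right)^{2} = 21279^{2} = 452795841$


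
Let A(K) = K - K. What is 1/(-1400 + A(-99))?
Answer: -1/1400 ≈ -0.00071429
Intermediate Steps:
A(K) = 0
1/(-1400 + A(-99)) = 1/(-1400 + 0) = 1/(-1400) = -1/1400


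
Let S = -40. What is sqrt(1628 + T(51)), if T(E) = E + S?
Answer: sqrt(1639) ≈ 40.485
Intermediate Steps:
T(E) = -40 + E (T(E) = E - 40 = -40 + E)
sqrt(1628 + T(51)) = sqrt(1628 + (-40 + 51)) = sqrt(1628 + 11) = sqrt(1639)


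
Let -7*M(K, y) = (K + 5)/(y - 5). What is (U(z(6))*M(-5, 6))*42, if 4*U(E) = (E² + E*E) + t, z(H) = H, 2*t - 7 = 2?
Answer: 0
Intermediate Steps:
t = 9/2 (t = 7/2 + (½)*2 = 7/2 + 1 = 9/2 ≈ 4.5000)
U(E) = 9/8 + E²/2 (U(E) = ((E² + E*E) + 9/2)/4 = ((E² + E²) + 9/2)/4 = (2*E² + 9/2)/4 = (9/2 + 2*E²)/4 = 9/8 + E²/2)
M(K, y) = -(5 + K)/(7*(-5 + y)) (M(K, y) = -(K + 5)/(7*(y - 5)) = -(5 + K)/(7*(-5 + y)))
(U(z(6))*M(-5, 6))*42 = ((9/8 + (½)*6²)*((-5 - 1*(-5))/(7*(-5 + 6))))*42 = ((9/8 + (½)*36)*((⅐)*(-5 + 5)/1))*42 = ((9/8 + 18)*((⅐)*1*0))*42 = ((153/8)*0)*42 = 0*42 = 0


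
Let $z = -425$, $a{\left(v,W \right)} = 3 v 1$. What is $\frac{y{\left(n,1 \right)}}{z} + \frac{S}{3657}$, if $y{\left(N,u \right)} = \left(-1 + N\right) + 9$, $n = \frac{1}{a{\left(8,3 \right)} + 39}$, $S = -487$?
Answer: $- \frac{992414}{6527745} \approx -0.15203$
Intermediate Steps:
$a{\left(v,W \right)} = 3 v$
$n = \frac{1}{63}$ ($n = \frac{1}{3 \cdot 8 + 39} = \frac{1}{24 + 39} = \frac{1}{63} \approx 0.015873$)
$y{\left(N,u \right)} = 8 + N$
$\frac{y{\left(n,1 \right)}}{z} + \frac{S}{3657} = \frac{8 + \frac{1}{63}}{-425} - \frac{487}{3657} = \frac{505}{63} \left(- \frac{1}{425}\right) - \frac{487}{3657} = - \frac{101}{5355} - \frac{487}{3657} = - \frac{992414}{6527745}$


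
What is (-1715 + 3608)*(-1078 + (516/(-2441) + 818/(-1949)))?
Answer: -9714113355732/4757509 ≈ -2.0418e+6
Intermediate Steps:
(-1715 + 3608)*(-1078 + (516/(-2441) + 818/(-1949))) = 1893*(-1078 + (516*(-1/2441) + 818*(-1/1949))) = 1893*(-1078 + (-516/2441 - 818/1949)) = 1893*(-1078 - 3002422/4757509) = 1893*(-5131597124/4757509) = -9714113355732/4757509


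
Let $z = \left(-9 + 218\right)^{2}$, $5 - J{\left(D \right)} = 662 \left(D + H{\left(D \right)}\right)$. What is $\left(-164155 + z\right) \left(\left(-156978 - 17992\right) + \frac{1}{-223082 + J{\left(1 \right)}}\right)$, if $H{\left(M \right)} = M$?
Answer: $\frac{4730224028488254}{224401} \approx 2.1079 \cdot 10^{10}$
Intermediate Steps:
$J{\left(D \right)} = 5 - 1324 D$ ($J{\left(D \right)} = 5 - 662 \left(D + D\right) = 5 - 662 \cdot 2 D = 5 - 1324 D$)
$z = 43681$ ($z = 209^{2} = 43681$)
$\left(-164155 + z\right) \left(\left(-156978 - 17992\right) + \frac{1}{-223082 + J{\left(1 \right)}}\right) = \left(-164155 + 43681\right) \left(\left(-156978 - 17992\right) + \frac{1}{-223082 + \left(5 - 1324\right)}\right) = - 120474 \left(-174970 + \frac{1}{-223082 + \left(5 - 1324\right)}\right) = - 120474 \left(-174970 + \frac{1}{-223082 - 1319}\right) = - 120474 \left(-174970 + \frac{1}{-224401}\right) = - 120474 \left(-174970 - \frac{1}{224401}\right) = \left(-120474\right) \left(- \frac{39263442971}{224401}\right) = \frac{4730224028488254}{224401}$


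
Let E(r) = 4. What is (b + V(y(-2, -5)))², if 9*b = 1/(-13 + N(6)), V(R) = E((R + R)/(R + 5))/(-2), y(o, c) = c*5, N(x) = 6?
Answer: 16129/3969 ≈ 4.0637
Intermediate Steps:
y(o, c) = 5*c
V(R) = -2 (V(R) = 4/(-2) = 4*(-½) = -2)
b = -1/63 (b = 1/(9*(-13 + 6)) = (⅑)/(-7) = (⅑)*(-⅐) = -1/63 ≈ -0.015873)
(b + V(y(-2, -5)))² = (-1/63 - 2)² = (-127/63)² = 16129/3969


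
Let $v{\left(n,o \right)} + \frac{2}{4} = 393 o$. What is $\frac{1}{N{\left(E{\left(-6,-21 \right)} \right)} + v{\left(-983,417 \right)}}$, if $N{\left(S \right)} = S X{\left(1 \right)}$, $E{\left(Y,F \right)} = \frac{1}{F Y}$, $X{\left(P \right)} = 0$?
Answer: $\frac{2}{327761} \approx 6.102 \cdot 10^{-6}$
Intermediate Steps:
$E{\left(Y,F \right)} = \frac{1}{F Y}$
$v{\left(n,o \right)} = - \frac{1}{2} + 393 o$
$N{\left(S \right)} = 0$ ($N{\left(S \right)} = S 0 = 0$)
$\frac{1}{N{\left(E{\left(-6,-21 \right)} \right)} + v{\left(-983,417 \right)}} = \frac{1}{0 + \left(- \frac{1}{2} + 393 \cdot 417\right)} = \frac{1}{0 + \left(- \frac{1}{2} + 163881\right)} = \frac{1}{0 + \frac{327761}{2}} = \frac{1}{\frac{327761}{2}} = \frac{2}{327761}$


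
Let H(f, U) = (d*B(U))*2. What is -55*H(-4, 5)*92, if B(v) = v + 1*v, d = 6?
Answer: -607200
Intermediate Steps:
B(v) = 2*v (B(v) = v + v = 2*v)
H(f, U) = 24*U (H(f, U) = (6*(2*U))*2 = (12*U)*2 = 24*U)
-55*H(-4, 5)*92 = -1320*5*92 = -55*120*92 = -6600*92 = -607200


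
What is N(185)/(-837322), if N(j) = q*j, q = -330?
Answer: 30525/418661 ≈ 0.072911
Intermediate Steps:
N(j) = -330*j
N(185)/(-837322) = -330*185/(-837322) = -61050*(-1/837322) = 30525/418661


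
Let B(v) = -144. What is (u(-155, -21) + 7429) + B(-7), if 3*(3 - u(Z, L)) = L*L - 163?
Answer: 21586/3 ≈ 7195.3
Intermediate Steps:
u(Z, L) = 172/3 - L²/3 (u(Z, L) = 3 - (L*L - 163)/3 = 3 - (L² - 163)/3 = 3 - (-163 + L²)/3 = 3 + (163/3 - L²/3) = 172/3 - L²/3)
(u(-155, -21) + 7429) + B(-7) = ((172/3 - ⅓*(-21)²) + 7429) - 144 = ((172/3 - ⅓*441) + 7429) - 144 = ((172/3 - 147) + 7429) - 144 = (-269/3 + 7429) - 144 = 22018/3 - 144 = 21586/3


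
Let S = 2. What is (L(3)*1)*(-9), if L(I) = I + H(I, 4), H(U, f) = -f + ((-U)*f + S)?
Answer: 99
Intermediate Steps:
H(U, f) = 2 - f - U*f (H(U, f) = -f + ((-U)*f + 2) = -f + (-U*f + 2) = -f + (2 - U*f) = 2 - f - U*f)
L(I) = -2 - 3*I (L(I) = I + (2 - 1*4 - 1*I*4) = I + (2 - 4 - 4*I) = I + (-2 - 4*I) = -2 - 3*I)
(L(3)*1)*(-9) = ((-2 - 3*3)*1)*(-9) = ((-2 - 9)*1)*(-9) = -11*1*(-9) = -11*(-9) = 99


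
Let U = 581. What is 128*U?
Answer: 74368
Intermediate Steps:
128*U = 128*581 = 74368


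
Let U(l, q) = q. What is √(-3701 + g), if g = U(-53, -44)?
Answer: I*√3745 ≈ 61.196*I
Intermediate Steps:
g = -44
√(-3701 + g) = √(-3701 - 44) = √(-3745) = I*√3745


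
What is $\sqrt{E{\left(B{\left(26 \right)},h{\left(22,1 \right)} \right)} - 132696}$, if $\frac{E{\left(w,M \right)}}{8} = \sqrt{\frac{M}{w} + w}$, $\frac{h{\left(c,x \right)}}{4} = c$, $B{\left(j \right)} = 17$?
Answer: $\frac{2 \sqrt{-9587286 + 34 \sqrt{6409}}}{17} \approx 364.22 i$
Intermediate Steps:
$h{\left(c,x \right)} = 4 c$
$E{\left(w,M \right)} = 8 \sqrt{w + \frac{M}{w}}$ ($E{\left(w,M \right)} = 8 \sqrt{\frac{M}{w} + w} = 8 \sqrt{w + \frac{M}{w}}$)
$\sqrt{E{\left(B{\left(26 \right)},h{\left(22,1 \right)} \right)} - 132696} = \sqrt{8 \sqrt{17 + \frac{4 \cdot 22}{17}} - 132696} = \sqrt{8 \sqrt{17 + 88 \cdot \frac{1}{17}} - 132696} = \sqrt{8 \sqrt{17 + \frac{88}{17}} - 132696} = \sqrt{8 \sqrt{\frac{377}{17}} - 132696} = \sqrt{8 \frac{\sqrt{6409}}{17} - 132696} = \sqrt{\frac{8 \sqrt{6409}}{17} - 132696} = \sqrt{-132696 + \frac{8 \sqrt{6409}}{17}}$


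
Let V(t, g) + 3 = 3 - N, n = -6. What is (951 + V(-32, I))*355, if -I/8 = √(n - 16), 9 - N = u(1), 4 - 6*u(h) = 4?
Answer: 334410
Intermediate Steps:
u(h) = 0 (u(h) = ⅔ - ⅙*4 = ⅔ - ⅔ = 0)
N = 9 (N = 9 - 1*0 = 9 + 0 = 9)
I = -8*I*√22 (I = -8*√(-6 - 16) = -8*I*√22 ≈ -37.523*I)
V(t, g) = -9 (V(t, g) = -3 + (3 - 1*9) = -3 + (3 - 9) = -3 - 6 = -9)
(951 + V(-32, I))*355 = (951 - 9)*355 = 942*355 = 334410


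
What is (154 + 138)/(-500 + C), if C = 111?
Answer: -292/389 ≈ -0.75064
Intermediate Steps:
(154 + 138)/(-500 + C) = (154 + 138)/(-500 + 111) = 292/(-389) = 292*(-1/389) = -292/389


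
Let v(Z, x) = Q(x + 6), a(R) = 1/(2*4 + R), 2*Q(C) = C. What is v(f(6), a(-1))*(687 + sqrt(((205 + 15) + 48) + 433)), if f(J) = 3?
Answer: 29541/14 + 43*sqrt(701)/14 ≈ 2191.4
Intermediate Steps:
Q(C) = C/2
a(R) = 1/(8 + R)
v(Z, x) = 3 + x/2 (v(Z, x) = (x + 6)/2 = (6 + x)/2 = 3 + x/2)
v(f(6), a(-1))*(687 + sqrt(((205 + 15) + 48) + 433)) = (3 + 1/(2*(8 - 1)))*(687 + sqrt(((205 + 15) + 48) + 433)) = (3 + (1/2)/7)*(687 + sqrt((220 + 48) + 433)) = (3 + (1/2)*(1/7))*(687 + sqrt(268 + 433)) = (3 + 1/14)*(687 + sqrt(701)) = 43*(687 + sqrt(701))/14 = 29541/14 + 43*sqrt(701)/14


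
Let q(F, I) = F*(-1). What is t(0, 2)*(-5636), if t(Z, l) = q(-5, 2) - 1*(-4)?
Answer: -50724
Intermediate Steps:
q(F, I) = -F
t(Z, l) = 9 (t(Z, l) = -1*(-5) - 1*(-4) = 5 + 4 = 9)
t(0, 2)*(-5636) = 9*(-5636) = -50724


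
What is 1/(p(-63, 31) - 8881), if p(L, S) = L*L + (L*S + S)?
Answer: -1/6834 ≈ -0.00014633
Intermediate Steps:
p(L, S) = S + L**2 + L*S (p(L, S) = L**2 + (S + L*S) = S + L**2 + L*S)
1/(p(-63, 31) - 8881) = 1/((31 + (-63)**2 - 63*31) - 8881) = 1/((31 + 3969 - 1953) - 8881) = 1/(2047 - 8881) = 1/(-6834) = -1/6834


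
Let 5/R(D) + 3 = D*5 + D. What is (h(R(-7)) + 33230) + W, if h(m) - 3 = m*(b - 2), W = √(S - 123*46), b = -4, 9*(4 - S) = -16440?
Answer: 99701/3 + I*√34446/3 ≈ 33234.0 + 61.865*I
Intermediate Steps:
S = 5492/3 (S = 4 - ⅑*(-16440) = 4 + 5480/3 = 5492/3 ≈ 1830.7)
R(D) = 5/(-3 + 6*D) (R(D) = 5/(-3 + (D*5 + D)) = 5/(-3 + (5*D + D)) = 5/(-3 + 6*D))
W = I*√34446/3 (W = √(5492/3 - 123*46) = √(5492/3 - 5658) = √(-11482/3) = I*√34446/3 ≈ 61.865*I)
h(m) = 3 - 6*m (h(m) = 3 + m*(-4 - 2) = 3 + m*(-6) = 3 - 6*m)
(h(R(-7)) + 33230) + W = ((3 - 10/(-1 + 2*(-7))) + 33230) + I*√34446/3 = ((3 - 10/(-1 - 14)) + 33230) + I*√34446/3 = ((3 - 10/(-15)) + 33230) + I*√34446/3 = ((3 - 10*(-1)/15) + 33230) + I*√34446/3 = ((3 - 6*(-⅑)) + 33230) + I*√34446/3 = ((3 + ⅔) + 33230) + I*√34446/3 = (11/3 + 33230) + I*√34446/3 = 99701/3 + I*√34446/3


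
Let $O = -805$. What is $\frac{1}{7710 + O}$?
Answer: $\frac{1}{6905} \approx 0.00014482$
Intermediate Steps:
$\frac{1}{7710 + O} = \frac{1}{7710 - 805} = \frac{1}{6905}$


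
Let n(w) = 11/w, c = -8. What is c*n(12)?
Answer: -22/3 ≈ -7.3333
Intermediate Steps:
c*n(12) = -88/12 = -8*11/12 = -22/3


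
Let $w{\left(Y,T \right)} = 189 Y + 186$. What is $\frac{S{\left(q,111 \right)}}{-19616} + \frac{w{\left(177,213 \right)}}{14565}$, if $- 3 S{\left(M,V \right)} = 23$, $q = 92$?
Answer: $\frac{659974289}{285707040} \approx 2.31$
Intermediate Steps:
$S{\left(M,V \right)} = - \frac{23}{3}$ ($S{\left(M,V \right)} = \left(- \frac{1}{3}\right) 23 = - \frac{23}{3}$)
$w{\left(Y,T \right)} = 186 + 189 Y$
$\frac{S{\left(q,111 \right)}}{-19616} + \frac{w{\left(177,213 \right)}}{14565} = - \frac{23}{3 \left(-19616\right)} + \frac{186 + 189 \cdot 177}{14565} = \left(- \frac{23}{3}\right) \left(- \frac{1}{19616}\right) + \left(186 + 33453\right) \frac{1}{14565} = \frac{23}{58848} + 33639 \cdot \frac{1}{14565} = \frac{23}{58848} + \frac{11213}{4855} = \frac{659974289}{285707040}$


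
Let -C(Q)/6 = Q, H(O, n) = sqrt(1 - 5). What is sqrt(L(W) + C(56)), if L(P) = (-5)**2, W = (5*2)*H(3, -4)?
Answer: I*sqrt(311) ≈ 17.635*I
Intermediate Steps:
H(O, n) = 2*I (H(O, n) = sqrt(-4) = 2*I)
C(Q) = -6*Q
W = 20*I (W = (5*2)*(2*I) = 10*(2*I) = 20*I ≈ 20.0*I)
L(P) = 25
sqrt(L(W) + C(56)) = sqrt(25 - 6*56) = sqrt(25 - 336) = sqrt(-311) = I*sqrt(311)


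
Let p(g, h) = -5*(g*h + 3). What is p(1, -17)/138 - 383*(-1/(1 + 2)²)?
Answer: 8914/207 ≈ 43.063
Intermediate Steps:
p(g, h) = -15 - 5*g*h (p(g, h) = -5*(3 + g*h) = -15 - 5*g*h)
p(1, -17)/138 - 383*(-1/(1 + 2)²) = (-15 - 5*1*(-17))/138 - 383*(-1/(1 + 2)²) = (-15 + 85)*(1/138) - 383/(3²*(-26*1/26)) = 70*(1/138) - 383/(9*(-1)) = 35/69 - 383/(-9) = 35/69 - 383*(-⅑) = 35/69 + 383/9 = 8914/207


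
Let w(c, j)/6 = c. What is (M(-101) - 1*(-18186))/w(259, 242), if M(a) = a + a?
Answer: 8992/777 ≈ 11.573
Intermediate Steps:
w(c, j) = 6*c
M(a) = 2*a
(M(-101) - 1*(-18186))/w(259, 242) = (2*(-101) - 1*(-18186))/((6*259)) = (-202 + 18186)/1554 = 17984*(1/1554) = 8992/777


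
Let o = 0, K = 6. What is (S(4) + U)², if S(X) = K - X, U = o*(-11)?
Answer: 4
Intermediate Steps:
U = 0 (U = 0*(-11) = 0)
S(X) = 6 - X
(S(4) + U)² = ((6 - 1*4) + 0)² = ((6 - 4) + 0)² = (2 + 0)² = 2² = 4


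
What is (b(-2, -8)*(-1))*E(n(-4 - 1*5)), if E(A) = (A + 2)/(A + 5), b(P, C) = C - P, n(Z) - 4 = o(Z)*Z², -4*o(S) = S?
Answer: 502/85 ≈ 5.9059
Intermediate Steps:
o(S) = -S/4
n(Z) = 4 - Z³/4 (n(Z) = 4 + (-Z/4)*Z² = 4 - Z³/4)
E(A) = (2 + A)/(5 + A)
(b(-2, -8)*(-1))*E(n(-4 - 1*5)) = ((-8 - 1*(-2))*(-1))*((2 + (4 - (-4 - 1*5)³/4))/(5 + (4 - (-4 - 1*5)³/4))) = ((-8 + 2)*(-1))*((2 + (4 - (-4 - 5)³/4))/(5 + (4 - (-4 - 5)³/4))) = (-6*(-1))*((2 + (4 - ¼*(-9)³))/(5 + (4 - ¼*(-9)³))) = 6*((2 + (4 - ¼*(-729)))/(5 + (4 - ¼*(-729)))) = 6*((2 + (4 + 729/4))/(5 + (4 + 729/4))) = 6*((2 + 745/4)/(5 + 745/4)) = 6*((753/4)/(765/4)) = 6*((4/765)*(753/4)) = 6*(251/255) = 502/85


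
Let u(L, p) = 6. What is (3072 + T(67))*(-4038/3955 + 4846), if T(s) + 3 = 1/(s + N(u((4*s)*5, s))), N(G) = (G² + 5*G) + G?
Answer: 8174309832064/549745 ≈ 1.4869e+7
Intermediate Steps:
N(G) = G² + 6*G
T(s) = -3 + 1/(72 + s) (T(s) = -3 + 1/(s + 6*(6 + 6)) = -3 + 1/(s + 6*12) = -3 + 1/(s + 72) = -3 + 1/(72 + s))
(3072 + T(67))*(-4038/3955 + 4846) = (3072 + (-215 - 3*67)/(72 + 67))*(-4038/3955 + 4846) = (3072 + (-215 - 201)/139)*(-4038*1/3955 + 4846) = (3072 + (1/139)*(-416))*(-4038/3955 + 4846) = (3072 - 416/139)*(19161892/3955) = (426592/139)*(19161892/3955) = 8174309832064/549745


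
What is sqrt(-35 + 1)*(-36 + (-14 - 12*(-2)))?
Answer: -26*I*sqrt(34) ≈ -151.6*I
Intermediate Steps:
sqrt(-35 + 1)*(-36 + (-14 - 12*(-2))) = sqrt(-34)*(-36 + (-14 + 24)) = (I*sqrt(34))*(-36 + 10) = (I*sqrt(34))*(-26) = -26*I*sqrt(34)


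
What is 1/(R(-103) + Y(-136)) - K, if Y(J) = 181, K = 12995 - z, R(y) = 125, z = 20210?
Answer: 2207791/306 ≈ 7215.0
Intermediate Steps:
K = -7215 (K = 12995 - 1*20210 = 12995 - 20210 = -7215)
1/(R(-103) + Y(-136)) - K = 1/(125 + 181) - 1*(-7215) = 1/306 + 7215 = 2207791/306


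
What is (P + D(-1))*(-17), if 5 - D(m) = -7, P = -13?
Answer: 17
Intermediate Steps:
D(m) = 12 (D(m) = 5 - 1*(-7) = 5 + 7 = 12)
(P + D(-1))*(-17) = (-13 + 12)*(-17) = -1*(-17) = 17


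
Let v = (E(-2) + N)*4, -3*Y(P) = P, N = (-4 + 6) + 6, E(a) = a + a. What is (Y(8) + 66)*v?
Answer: 3040/3 ≈ 1013.3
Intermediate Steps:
E(a) = 2*a
N = 8 (N = 2 + 6 = 8)
Y(P) = -P/3
v = 16 (v = (2*(-2) + 8)*4 = (-4 + 8)*4 = 4*4 = 16)
(Y(8) + 66)*v = (-1/3*8 + 66)*16 = (-8/3 + 66)*16 = (190/3)*16 = 3040/3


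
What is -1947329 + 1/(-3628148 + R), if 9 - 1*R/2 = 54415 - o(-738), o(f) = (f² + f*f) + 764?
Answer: -3031710837625/1556856 ≈ -1.9473e+6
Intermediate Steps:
o(f) = 764 + 2*f² (o(f) = (f² + f²) + 764 = 2*f² + 764 = 764 + 2*f²)
R = 2071292 (R = 18 - 2*(54415 - (764 + 2*(-738)²)) = 18 - 2*(54415 - (764 + 2*544644)) = 18 - 2*(54415 - (764 + 1089288)) = 18 - 2*(54415 - 1*1090052) = 18 - 2*(54415 - 1090052) = 18 - 2*(-1035637) = 18 + 2071274 = 2071292)
-1947329 + 1/(-3628148 + R) = -1947329 + 1/(-3628148 + 2071292) = -1947329 + 1/(-1556856) = -1947329 - 1/1556856 = -3031710837625/1556856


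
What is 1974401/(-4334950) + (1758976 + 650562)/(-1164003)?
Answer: -12743435440303/5045894804850 ≈ -2.5255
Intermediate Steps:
1974401/(-4334950) + (1758976 + 650562)/(-1164003) = 1974401*(-1/4334950) + 2409538*(-1/1164003) = -1974401/4334950 - 2409538/1164003 = -12743435440303/5045894804850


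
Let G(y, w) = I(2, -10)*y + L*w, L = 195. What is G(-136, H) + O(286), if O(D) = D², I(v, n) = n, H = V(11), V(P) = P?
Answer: 85301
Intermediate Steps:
H = 11
G(y, w) = -10*y + 195*w
G(-136, H) + O(286) = (-10*(-136) + 195*11) + 286² = (1360 + 2145) + 81796 = 3505 + 81796 = 85301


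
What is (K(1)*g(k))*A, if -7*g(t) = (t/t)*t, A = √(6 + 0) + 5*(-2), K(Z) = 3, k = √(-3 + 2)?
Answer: 3*I*(10 - √6)/7 ≈ 3.2359*I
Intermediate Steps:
k = I (k = √(-1) = I ≈ 1.0*I)
A = -10 + √6 (A = √6 - 10 = -10 + √6 ≈ -7.5505)
g(t) = -t/7 (g(t) = -t/t*t/7 = -t/7)
(K(1)*g(k))*A = (3*(-I/7))*(-10 + √6) = (-3*I/7)*(-10 + √6) = -3*I*(-10 + √6)/7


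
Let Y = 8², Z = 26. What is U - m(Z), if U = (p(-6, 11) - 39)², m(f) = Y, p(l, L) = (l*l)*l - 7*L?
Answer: 110160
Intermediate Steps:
p(l, L) = l³ - 7*L (p(l, L) = l²*l - 7*L = l³ - 7*L)
Y = 64
m(f) = 64
U = 110224 (U = (((-6)³ - 7*11) - 39)² = ((-216 - 77) - 39)² = (-293 - 39)² = (-332)² = 110224)
U - m(Z) = 110224 - 1*64 = 110224 - 64 = 110160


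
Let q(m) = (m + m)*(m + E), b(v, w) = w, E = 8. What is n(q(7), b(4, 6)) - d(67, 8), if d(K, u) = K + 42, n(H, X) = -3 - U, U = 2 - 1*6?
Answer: -108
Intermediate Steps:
U = -4 (U = 2 - 6 = -4)
q(m) = 2*m*(8 + m) (q(m) = (m + m)*(m + 8) = (2*m)*(8 + m) = 2*m*(8 + m))
n(H, X) = 1 (n(H, X) = -3 - 1*(-4) = -3 + 4 = 1)
d(K, u) = 42 + K
n(q(7), b(4, 6)) - d(67, 8) = 1 - (42 + 67) = 1 - 1*109 = 1 - 109 = -108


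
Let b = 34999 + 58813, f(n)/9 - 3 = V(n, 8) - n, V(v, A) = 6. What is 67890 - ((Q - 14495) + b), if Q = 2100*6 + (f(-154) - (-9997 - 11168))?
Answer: -46659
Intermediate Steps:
f(n) = 81 - 9*n (f(n) = 27 + 9*(6 - n) = 27 + (54 - 9*n) = 81 - 9*n)
b = 93812
Q = 35232 (Q = 2100*6 + ((81 - 9*(-154)) - (-9997 - 11168)) = 12600 + ((81 + 1386) - 1*(-21165)) = 12600 + (1467 + 21165) = 12600 + 22632 = 35232)
67890 - ((Q - 14495) + b) = 67890 - ((35232 - 14495) + 93812) = 67890 - (20737 + 93812) = 67890 - 1*114549 = 67890 - 114549 = -46659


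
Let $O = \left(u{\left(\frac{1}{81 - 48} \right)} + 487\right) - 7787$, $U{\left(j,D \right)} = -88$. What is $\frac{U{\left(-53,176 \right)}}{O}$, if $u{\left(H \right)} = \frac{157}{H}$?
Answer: $\frac{88}{2119} \approx 0.041529$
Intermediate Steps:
$O = -2119$ ($O = \left(\frac{157}{\frac{1}{81 - 48}} + 487\right) - 7787 = \left(\frac{157}{\frac{1}{33}} + 487\right) - 7787 = \left(157 \frac{1}{\frac{1}{33}} + 487\right) - 7787 = \left(157 \cdot 33 + 487\right) - 7787 = \left(5181 + 487\right) - 7787 = 5668 - 7787 = -2119$)
$\frac{U{\left(-53,176 \right)}}{O} = - \frac{88}{-2119} = \left(-88\right) \left(- \frac{1}{2119}\right) = \frac{88}{2119}$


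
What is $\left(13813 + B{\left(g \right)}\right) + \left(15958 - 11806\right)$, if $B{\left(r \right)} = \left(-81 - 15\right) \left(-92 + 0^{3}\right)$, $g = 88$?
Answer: $26797$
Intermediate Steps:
$B{\left(r \right)} = 8832$ ($B{\left(r \right)} = - 96 \left(-92 + 0\right) = \left(-96\right) \left(-92\right) = 8832$)
$\left(13813 + B{\left(g \right)}\right) + \left(15958 - 11806\right) = \left(13813 + 8832\right) + \left(15958 - 11806\right) = 22645 + \left(15958 - 11806\right) = 22645 + 4152 = 26797$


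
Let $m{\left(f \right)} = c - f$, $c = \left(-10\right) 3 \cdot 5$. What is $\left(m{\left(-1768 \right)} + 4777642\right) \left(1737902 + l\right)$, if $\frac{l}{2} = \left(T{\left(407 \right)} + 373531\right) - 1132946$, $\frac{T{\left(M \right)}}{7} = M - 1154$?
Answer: $997020545640$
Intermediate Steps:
$T{\left(M \right)} = -8078 + 7 M$ ($T{\left(M \right)} = 7 \left(M - 1154\right) = 7 \left(-1154 + M\right) = -8078 + 7 M$)
$c = -150$ ($c = \left(-30\right) 5 = -150$)
$m{\left(f \right)} = -150 - f$
$l = -1529288$ ($l = 2 \left(\left(\left(-8078 + 7 \cdot 407\right) + 373531\right) - 1132946\right) = 2 \left(\left(\left(-8078 + 2849\right) + 373531\right) - 1132946\right) = 2 \left(\left(-5229 + 373531\right) - 1132946\right) = 2 \left(368302 - 1132946\right) = 2 \left(-764644\right) = -1529288$)
$\left(m{\left(-1768 \right)} + 4777642\right) \left(1737902 + l\right) = \left(\left(-150 - -1768\right) + 4777642\right) \left(1737902 - 1529288\right) = \left(\left(-150 + 1768\right) + 4777642\right) 208614 = \left(1618 + 4777642\right) 208614 = 4779260 \cdot 208614 = 997020545640$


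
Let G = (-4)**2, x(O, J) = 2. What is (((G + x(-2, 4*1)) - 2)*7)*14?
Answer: 1568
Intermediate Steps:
G = 16
(((G + x(-2, 4*1)) - 2)*7)*14 = (((16 + 2) - 2)*7)*14 = ((18 - 2)*7)*14 = (16*7)*14 = 112*14 = 1568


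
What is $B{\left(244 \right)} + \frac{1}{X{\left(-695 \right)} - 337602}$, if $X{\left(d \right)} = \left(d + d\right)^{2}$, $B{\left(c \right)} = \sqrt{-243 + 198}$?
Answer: $\frac{1}{1594498} + 3 i \sqrt{5} \approx 6.2716 \cdot 10^{-7} + 6.7082 i$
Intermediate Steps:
$B{\left(c \right)} = 3 i \sqrt{5}$ ($B{\left(c \right)} = \sqrt{-45} = 3 i \sqrt{5}$)
$X{\left(d \right)} = 4 d^{2}$ ($X{\left(d \right)} = \left(2 d\right)^{2} = 4 d^{2}$)
$B{\left(244 \right)} + \frac{1}{X{\left(-695 \right)} - 337602} = 3 i \sqrt{5} + \frac{1}{4 \left(-695\right)^{2} - 337602} = 3 i \sqrt{5} + \frac{1}{4 \cdot 483025 - 337602} = 3 i \sqrt{5} + \frac{1}{1932100 - 337602} = 3 i \sqrt{5} + \frac{1}{1594498} = \frac{1}{1594498} + 3 i \sqrt{5}$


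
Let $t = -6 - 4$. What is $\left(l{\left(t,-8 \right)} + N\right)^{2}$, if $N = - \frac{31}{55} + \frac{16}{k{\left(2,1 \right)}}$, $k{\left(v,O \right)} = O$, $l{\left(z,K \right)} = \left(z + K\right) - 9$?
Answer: $\frac{404496}{3025} \approx 133.72$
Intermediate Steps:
$t = -10$ ($t = -6 - 4 = -10$)
$l{\left(z,K \right)} = -9 + K + z$ ($l{\left(z,K \right)} = \left(K + z\right) - 9 = -9 + K + z$)
$N = \frac{849}{55}$ ($N = - \frac{31}{55} + \frac{16}{1} = \left(-31\right) \frac{1}{55} + 16 \cdot 1 = - \frac{31}{55} + 16 = \frac{849}{55} \approx 15.436$)
$\left(l{\left(t,-8 \right)} + N\right)^{2} = \left(\left(-9 - 8 - 10\right) + \frac{849}{55}\right)^{2} = \left(-27 + \frac{849}{55}\right)^{2} = \left(- \frac{636}{55}\right)^{2} = \frac{404496}{3025}$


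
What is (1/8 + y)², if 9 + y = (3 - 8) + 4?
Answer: 6241/64 ≈ 97.516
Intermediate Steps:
y = -10 (y = -9 + ((3 - 8) + 4) = -9 + (-5 + 4) = -9 - 1 = -10)
(1/8 + y)² = (1/8 - 10)² = (⅛ - 10)² = (-79/8)² = 6241/64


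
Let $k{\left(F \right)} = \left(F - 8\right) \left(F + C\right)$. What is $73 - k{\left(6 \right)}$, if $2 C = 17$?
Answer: $102$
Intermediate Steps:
$C = \frac{17}{2}$ ($C = \frac{1}{2} \cdot 17 = \frac{17}{2} \approx 8.5$)
$k{\left(F \right)} = \left(-8 + F\right) \left(\frac{17}{2} + F\right)$ ($k{\left(F \right)} = \left(F - 8\right) \left(F + \frac{17}{2}\right) = \left(-8 + F\right) \left(\frac{17}{2} + F\right)$)
$73 - k{\left(6 \right)} = 73 - \left(-68 + 6^{2} + \frac{1}{2} \cdot 6\right) = 73 - \left(-68 + 36 + 3\right) = 73 - -29 = 73 + 29 = 102$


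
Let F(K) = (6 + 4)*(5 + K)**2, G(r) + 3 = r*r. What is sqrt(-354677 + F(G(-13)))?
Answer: I*sqrt(62267) ≈ 249.53*I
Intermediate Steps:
G(r) = -3 + r**2 (G(r) = -3 + r*r = -3 + r**2)
F(K) = 10*(5 + K)**2
sqrt(-354677 + F(G(-13))) = sqrt(-354677 + 10*(5 + (-3 + (-13)**2))**2) = sqrt(-354677 + 10*(5 + (-3 + 169))**2) = sqrt(-354677 + 10*(5 + 166)**2) = sqrt(-354677 + 10*171**2) = sqrt(-354677 + 10*29241) = sqrt(-354677 + 292410) = sqrt(-62267) = I*sqrt(62267)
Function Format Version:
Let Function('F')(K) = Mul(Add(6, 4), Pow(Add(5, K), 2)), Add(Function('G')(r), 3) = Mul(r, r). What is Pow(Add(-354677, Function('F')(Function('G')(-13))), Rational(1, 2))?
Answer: Mul(I, Pow(62267, Rational(1, 2))) ≈ Mul(249.53, I)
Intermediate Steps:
Function('G')(r) = Add(-3, Pow(r, 2)) (Function('G')(r) = Add(-3, Mul(r, r)) = Add(-3, Pow(r, 2)))
Function('F')(K) = Mul(10, Pow(Add(5, K), 2))
Pow(Add(-354677, Function('F')(Function('G')(-13))), Rational(1, 2)) = Pow(Add(-354677, Mul(10, Pow(Add(5, Add(-3, Pow(-13, 2))), 2))), Rational(1, 2)) = Pow(Add(-354677, Mul(10, Pow(Add(5, Add(-3, 169)), 2))), Rational(1, 2)) = Pow(Add(-354677, Mul(10, Pow(Add(5, 166), 2))), Rational(1, 2)) = Pow(Add(-354677, Mul(10, Pow(171, 2))), Rational(1, 2)) = Pow(Add(-354677, Mul(10, 29241)), Rational(1, 2)) = Pow(Add(-354677, 292410), Rational(1, 2)) = Pow(-62267, Rational(1, 2)) = Mul(I, Pow(62267, Rational(1, 2)))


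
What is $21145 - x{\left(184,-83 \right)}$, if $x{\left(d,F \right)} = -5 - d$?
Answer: $21334$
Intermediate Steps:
$21145 - x{\left(184,-83 \right)} = 21145 - \left(-5 - 184\right) = 21145 - -189 = 21145 + 189 = 21334$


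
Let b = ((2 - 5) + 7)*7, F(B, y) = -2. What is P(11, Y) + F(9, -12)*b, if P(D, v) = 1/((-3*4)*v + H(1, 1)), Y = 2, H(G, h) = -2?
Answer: -1457/26 ≈ -56.038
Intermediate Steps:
P(D, v) = 1/(-2 - 12*v) (P(D, v) = 1/((-3*4)*v - 2) = 1/(-12*v - 2) = 1/(-2 - 12*v))
b = 28 (b = (-3 + 7)*7 = 4*7 = 28)
P(11, Y) + F(9, -12)*b = -1/(2 + 12*2) - 2*28 = -1/(2 + 24) - 56 = -1/26 - 56 = -1457/26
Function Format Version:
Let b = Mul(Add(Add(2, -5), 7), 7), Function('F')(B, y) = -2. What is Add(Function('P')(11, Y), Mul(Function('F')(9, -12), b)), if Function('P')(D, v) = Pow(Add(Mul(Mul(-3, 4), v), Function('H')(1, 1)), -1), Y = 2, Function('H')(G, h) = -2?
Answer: Rational(-1457, 26) ≈ -56.038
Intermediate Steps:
Function('P')(D, v) = Pow(Add(-2, Mul(-12, v)), -1) (Function('P')(D, v) = Pow(Add(Mul(Mul(-3, 4), v), -2), -1) = Pow(Add(Mul(-12, v), -2), -1) = Pow(Add(-2, Mul(-12, v)), -1))
b = 28 (b = Mul(Add(-3, 7), 7) = Mul(4, 7) = 28)
Add(Function('P')(11, Y), Mul(Function('F')(9, -12), b)) = Add(Mul(-1, Pow(Add(2, Mul(12, 2)), -1)), Mul(-2, 28)) = Add(Mul(-1, Pow(Add(2, 24), -1)), -56) = Add(Mul(-1, Pow(26, -1)), -56) = Add(Mul(-1, Rational(1, 26)), -56) = Add(Rational(-1, 26), -56) = Rational(-1457, 26)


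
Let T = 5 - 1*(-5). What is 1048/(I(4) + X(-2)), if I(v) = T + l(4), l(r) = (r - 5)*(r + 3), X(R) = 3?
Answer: 524/3 ≈ 174.67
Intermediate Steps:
T = 10 (T = 5 + 5 = 10)
l(r) = (-5 + r)*(3 + r)
I(v) = 3 (I(v) = 10 + (-15 + 4² - 2*4) = 10 + (-15 + 16 - 8) = 10 - 7 = 3)
1048/(I(4) + X(-2)) = 1048/(3 + 3) = 1048/6 = (⅙)*1048 = 524/3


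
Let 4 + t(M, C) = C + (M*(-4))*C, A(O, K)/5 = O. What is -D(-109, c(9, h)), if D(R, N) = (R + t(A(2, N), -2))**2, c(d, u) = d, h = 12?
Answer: -1225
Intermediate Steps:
A(O, K) = 5*O
t(M, C) = -4 + C - 4*C*M (t(M, C) = -4 + (C + (M*(-4))*C) = -4 + (C + (-4*M)*C) = -4 + (C - 4*C*M) = -4 + C - 4*C*M)
D(R, N) = (74 + R)**2 (D(R, N) = (R + (-4 - 2 - 4*(-2)*5*2))**2 = (R + (-4 - 2 - 4*(-2)*10))**2 = (R + (-4 - 2 + 80))**2 = (R + 74)**2 = (74 + R)**2)
-D(-109, c(9, h)) = -(74 - 109)**2 = -1*(-35)**2 = -1*1225 = -1225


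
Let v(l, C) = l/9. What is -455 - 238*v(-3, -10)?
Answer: -1127/3 ≈ -375.67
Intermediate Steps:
v(l, C) = l/9 (v(l, C) = l*(⅑) = l/9)
-455 - 238*v(-3, -10) = -455 - 238*(-3)/9 = -455 - 238*(-⅓) = -455 + 238/3 = -1127/3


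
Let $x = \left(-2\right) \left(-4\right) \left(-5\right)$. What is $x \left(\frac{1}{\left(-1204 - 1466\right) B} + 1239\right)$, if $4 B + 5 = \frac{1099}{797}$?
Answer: $- \frac{19094532736}{385281} \approx -49560.0$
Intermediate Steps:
$B = - \frac{1443}{1594}$ ($B = - \frac{5}{4} + \frac{1099 \cdot \frac{1}{797}}{4} = - \frac{5}{4} + \frac{1}{4} \cdot \frac{1099}{797} = - \frac{5}{4} + \frac{1099}{3188} = - \frac{1443}{1594} \approx -0.90527$)
$x = -40$ ($x = 8 \left(-5\right) = -40$)
$x \left(\frac{1}{\left(-1204 - 1466\right) B} + 1239\right) = - 40 \left(\frac{1}{\left(-1204 - 1466\right) \left(- \frac{1443}{1594}\right)} + 1239\right) = - 40 \left(\frac{1}{-2670} \left(- \frac{1594}{1443}\right) + 1239\right) = - 40 \left(\left(- \frac{1}{2670}\right) \left(- \frac{1594}{1443}\right) + 1239\right) = - 40 \left(\frac{797}{1926405} + 1239\right) = \left(-40\right) \frac{2386816592}{1926405} = - \frac{19094532736}{385281}$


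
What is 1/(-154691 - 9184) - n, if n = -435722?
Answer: 71403942749/163875 ≈ 4.3572e+5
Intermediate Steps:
1/(-154691 - 9184) - n = 1/(-154691 - 9184) - 1*(-435722) = 1/(-163875) + 435722 = -1/163875 + 435722 = 71403942749/163875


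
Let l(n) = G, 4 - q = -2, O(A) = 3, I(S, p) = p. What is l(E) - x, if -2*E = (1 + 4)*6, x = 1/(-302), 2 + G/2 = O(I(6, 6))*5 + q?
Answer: 11477/302 ≈ 38.003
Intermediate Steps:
q = 6 (q = 4 - 1*(-2) = 4 + 2 = 6)
G = 38 (G = -4 + 2*(3*5 + 6) = -4 + 2*(15 + 6) = -4 + 2*21 = -4 + 42 = 38)
x = -1/302 ≈ -0.0033113
E = -15 (E = -(1 + 4)*6/2 = -5*6/2 = -1/2*30 = -15)
l(n) = 38
l(E) - x = 38 - 1*(-1/302) = 38 + 1/302 = 11477/302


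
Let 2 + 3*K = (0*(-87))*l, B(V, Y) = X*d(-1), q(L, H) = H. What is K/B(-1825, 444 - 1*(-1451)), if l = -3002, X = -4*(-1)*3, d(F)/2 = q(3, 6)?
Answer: -1/216 ≈ -0.0046296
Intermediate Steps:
d(F) = 12 (d(F) = 2*6 = 12)
X = 12 (X = 4*3 = 12)
B(V, Y) = 144 (B(V, Y) = 12*12 = 144)
K = -⅔ (K = -⅔ + ((0*(-87))*(-3002))/3 = -⅔ + (0*(-3002))/3 = -⅔ + (⅓)*0 = -⅔ + 0 = -⅔ ≈ -0.66667)
K/B(-1825, 444 - 1*(-1451)) = -⅔/144 = -⅔*1/144 = -1/216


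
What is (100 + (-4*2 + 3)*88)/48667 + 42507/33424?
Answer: 2057324009/1626645808 ≈ 1.2648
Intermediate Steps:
(100 + (-4*2 + 3)*88)/48667 + 42507/33424 = (100 + (-8 + 3)*88)*(1/48667) + 42507*(1/33424) = (100 - 5*88)*(1/48667) + 42507/33424 = (100 - 440)*(1/48667) + 42507/33424 = -340*1/48667 + 42507/33424 = -340/48667 + 42507/33424 = 2057324009/1626645808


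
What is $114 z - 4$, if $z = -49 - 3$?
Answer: $-5932$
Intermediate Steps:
$z = -52$
$114 z - 4 = 114 \left(-52\right) - 4 = -5928 - 4 = -5932$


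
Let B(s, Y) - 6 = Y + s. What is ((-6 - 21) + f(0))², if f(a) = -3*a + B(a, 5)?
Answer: 256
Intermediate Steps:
B(s, Y) = 6 + Y + s (B(s, Y) = 6 + (Y + s) = 6 + Y + s)
f(a) = 11 - 2*a (f(a) = -3*a + (6 + 5 + a) = -3*a + (11 + a) = 11 - 2*a)
((-6 - 21) + f(0))² = ((-6 - 21) + (11 - 2*0))² = (-27 + (11 + 0))² = (-27 + 11)² = (-16)² = 256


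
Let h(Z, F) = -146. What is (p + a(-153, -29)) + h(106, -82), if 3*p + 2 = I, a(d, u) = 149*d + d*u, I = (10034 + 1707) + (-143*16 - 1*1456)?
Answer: -15841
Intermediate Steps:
I = 7997 (I = 11741 + (-2288 - 1456) = 11741 - 3744 = 7997)
p = 2665 (p = -⅔ + (⅓)*7997 = -⅔ + 7997/3 = 2665)
(p + a(-153, -29)) + h(106, -82) = (2665 - 153*(149 - 29)) - 146 = (2665 - 153*120) - 146 = (2665 - 18360) - 146 = -15695 - 146 = -15841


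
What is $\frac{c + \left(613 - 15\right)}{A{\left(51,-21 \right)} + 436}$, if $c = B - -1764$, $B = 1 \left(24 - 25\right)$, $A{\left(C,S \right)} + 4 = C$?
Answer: $\frac{787}{161} \approx 4.8882$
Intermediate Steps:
$A{\left(C,S \right)} = -4 + C$
$B = -1$ ($B = 1 \left(-1\right) = -1$)
$c = 1763$ ($c = -1 - -1764 = -1 + 1764 = 1763$)
$\frac{c + \left(613 - 15\right)}{A{\left(51,-21 \right)} + 436} = \frac{1763 + \left(613 - 15\right)}{\left(-4 + 51\right) + 436} = \frac{1763 + 598}{47 + 436} = \frac{2361}{483} = 2361 \cdot \frac{1}{483} = \frac{787}{161}$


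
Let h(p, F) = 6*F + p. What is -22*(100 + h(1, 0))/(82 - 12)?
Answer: -1111/35 ≈ -31.743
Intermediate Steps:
h(p, F) = p + 6*F
-22*(100 + h(1, 0))/(82 - 12) = -22*(100 + (1 + 6*0))/(82 - 12) = -22*(100 + (1 + 0))/70 = -22*(100 + 1)/70 = -2222/70 = -22*101/70 = -1111/35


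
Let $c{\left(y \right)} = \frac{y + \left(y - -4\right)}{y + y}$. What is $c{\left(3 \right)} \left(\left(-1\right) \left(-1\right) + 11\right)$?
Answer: $20$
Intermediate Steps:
$c{\left(y \right)} = \frac{4 + 2 y}{2 y}$ ($c{\left(y \right)} = \frac{y + \left(y + 4\right)}{2 y} = \left(y + \left(4 + y\right)\right) \frac{1}{2 y} = \left(4 + 2 y\right) \frac{1}{2 y} = \frac{4 + 2 y}{2 y}$)
$c{\left(3 \right)} \left(\left(-1\right) \left(-1\right) + 11\right) = \frac{2 + 3}{3} \left(\left(-1\right) \left(-1\right) + 11\right) = \frac{1}{3} \cdot 5 \left(1 + 11\right) = \frac{5}{3} \cdot 12 = 20$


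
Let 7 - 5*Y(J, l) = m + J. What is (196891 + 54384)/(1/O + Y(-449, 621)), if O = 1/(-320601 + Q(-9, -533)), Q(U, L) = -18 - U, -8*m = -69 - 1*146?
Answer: -10051000/12820967 ≈ -0.78395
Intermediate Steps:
m = 215/8 (m = -(-69 - 1*146)/8 = -(-69 - 146)/8 = -⅛*(-215) = 215/8 ≈ 26.875)
O = -1/320610 (O = 1/(-320601 + (-18 - 1*(-9))) = 1/(-320601 + (-18 + 9)) = 1/(-320601 - 9) = 1/(-320610) = -1/320610 ≈ -3.1191e-6)
Y(J, l) = -159/40 - J/5 (Y(J, l) = 7/5 - (215/8 + J)/5 = 7/5 + (-43/8 - J/5) = -159/40 - J/5)
(196891 + 54384)/(1/O + Y(-449, 621)) = (196891 + 54384)/(1/(-1/320610) + (-159/40 - ⅕*(-449))) = 251275/(-320610 + (-159/40 + 449/5)) = 251275/(-320610 + 3433/40) = 251275/(-12820967/40) = 251275*(-40/12820967) = -10051000/12820967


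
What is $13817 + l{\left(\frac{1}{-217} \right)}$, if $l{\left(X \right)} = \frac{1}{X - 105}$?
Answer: $\frac{314833945}{22786} \approx 13817.0$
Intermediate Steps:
$l{\left(X \right)} = \frac{1}{-105 + X}$
$13817 + l{\left(\frac{1}{-217} \right)} = 13817 + \frac{1}{-105 + \frac{1}{-217}} = 13817 + \frac{1}{-105 - \frac{1}{217}} = 13817 + \frac{1}{- \frac{22786}{217}} = 13817 - \frac{217}{22786} = \frac{314833945}{22786}$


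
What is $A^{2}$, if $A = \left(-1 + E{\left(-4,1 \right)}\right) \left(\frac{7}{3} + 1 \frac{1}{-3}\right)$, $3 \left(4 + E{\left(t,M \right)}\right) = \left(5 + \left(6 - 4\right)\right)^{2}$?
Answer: $\frac{4624}{9} \approx 513.78$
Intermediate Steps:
$E{\left(t,M \right)} = \frac{37}{3}$ ($E{\left(t,M \right)} = -4 + \frac{\left(5 + \left(6 - 4\right)\right)^{2}}{3} = -4 + \frac{\left(5 + 2\right)^{2}}{3} = -4 + \frac{7^{2}}{3} = -4 + \frac{1}{3} \cdot 49 = -4 + \frac{49}{3} = \frac{37}{3}$)
$A = \frac{68}{3}$ ($A = \left(-1 + \frac{37}{3}\right) \left(\frac{7}{3} + 1 \frac{1}{-3}\right) = \frac{34 \left(7 \cdot \frac{1}{3} + 1 \left(- \frac{1}{3}\right)\right)}{3} = \frac{34 \left(\frac{7}{3} - \frac{1}{3}\right)}{3} = \frac{34}{3} \cdot 2 = \frac{68}{3} \approx 22.667$)
$A^{2} = \left(\frac{68}{3}\right)^{2} = \frac{4624}{9}$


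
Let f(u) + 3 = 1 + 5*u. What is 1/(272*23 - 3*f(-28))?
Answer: 1/6682 ≈ 0.00014966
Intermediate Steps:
f(u) = -2 + 5*u (f(u) = -3 + (1 + 5*u) = -2 + 5*u)
1/(272*23 - 3*f(-28)) = 1/(272*23 - 3*(-2 + 5*(-28))) = 1/(6256 - 3*(-2 - 140)) = 1/(6256 - 3*(-142)) = 1/(6256 + 426) = 1/6682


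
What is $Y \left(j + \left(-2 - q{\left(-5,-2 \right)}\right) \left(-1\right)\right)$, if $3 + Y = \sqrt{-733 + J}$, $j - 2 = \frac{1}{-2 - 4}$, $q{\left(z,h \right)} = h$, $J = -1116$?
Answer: $- \frac{11}{2} + \frac{473 i}{6} \approx -5.5 + 78.833 i$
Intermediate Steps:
$j = \frac{11}{6}$ ($j = 2 + \frac{1}{-2 - 4} = 2 + \frac{1}{-6} = 2 - \frac{1}{6} = \frac{11}{6} \approx 1.8333$)
$Y = -3 + 43 i$ ($Y = -3 + \sqrt{-733 - 1116} = -3 + \sqrt{-1849} = -3 + 43 i \approx -3.0 + 43.0 i$)
$Y \left(j + \left(-2 - q{\left(-5,-2 \right)}\right) \left(-1\right)\right) = \left(-3 + 43 i\right) \left(\frac{11}{6} + \left(-2 - -2\right) \left(-1\right)\right) = \left(-3 + 43 i\right) \left(\frac{11}{6} + \left(-2 + 2\right) \left(-1\right)\right) = \left(-3 + 43 i\right) \left(\frac{11}{6} + 0 \left(-1\right)\right) = \left(-3 + 43 i\right) \left(\frac{11}{6} + 0\right) = \left(-3 + 43 i\right) \frac{11}{6} = - \frac{11}{2} + \frac{473 i}{6}$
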